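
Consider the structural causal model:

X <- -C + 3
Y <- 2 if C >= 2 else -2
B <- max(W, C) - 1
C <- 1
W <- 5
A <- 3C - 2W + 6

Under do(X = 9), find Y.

The intervention breaks the incoming arrows to X: X <- -C + 3 no longer applies, and X = 9.
Since Y is not a descendant of the intervened variable, it is unaffected.
Y = 2 if C >= 2 else -2  [with C=1]  = -2

-2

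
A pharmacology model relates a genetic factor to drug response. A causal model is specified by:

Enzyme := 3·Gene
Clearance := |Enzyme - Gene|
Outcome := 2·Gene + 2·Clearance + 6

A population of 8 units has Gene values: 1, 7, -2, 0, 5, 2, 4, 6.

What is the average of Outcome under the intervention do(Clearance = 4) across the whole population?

19.75

Every unit gets Clearance=4 under the intervention. Outcome values become 16, 28, 10, 14, 24, 18, 22, 26; E[Outcome|do(Clearance=4)] = 19.75.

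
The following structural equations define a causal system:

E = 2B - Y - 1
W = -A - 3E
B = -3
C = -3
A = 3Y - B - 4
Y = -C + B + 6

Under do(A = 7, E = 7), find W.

Setting A = 7, E = 7 by intervention discards those variables' equations.
W = -A - 3E  [with A=7, E=7]  = -28

-28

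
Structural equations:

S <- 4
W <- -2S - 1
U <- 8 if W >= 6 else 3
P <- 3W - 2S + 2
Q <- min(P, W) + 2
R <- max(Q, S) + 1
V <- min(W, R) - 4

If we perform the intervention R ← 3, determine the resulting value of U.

do(R=3) replaces the equation R <- max(Q, S) + 1 with the constant R = 3.
U is not downstream of the intervention, so its value is determined by the original equations.
W = -2S - 1  [with S=4]  = -9
U = 8 if W >= 6 else 3  [with W=-9]  = 3

3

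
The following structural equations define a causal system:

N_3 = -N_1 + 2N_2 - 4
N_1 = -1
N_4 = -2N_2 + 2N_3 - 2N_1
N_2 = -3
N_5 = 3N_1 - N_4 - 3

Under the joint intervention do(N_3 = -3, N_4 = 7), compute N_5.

-13

Setting N_3 = -3, N_4 = 7 by intervention discards those variables' equations.
N_5 = 3N_1 - N_4 - 3  [with N_1=-1, N_4=7]  = -13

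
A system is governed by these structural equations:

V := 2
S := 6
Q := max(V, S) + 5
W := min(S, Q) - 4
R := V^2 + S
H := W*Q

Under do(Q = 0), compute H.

The intervention breaks the incoming arrows to Q: Q := max(V, S) + 5 no longer applies, and Q = 0.
W = min(S, Q) - 4  [with S=6, Q=0]  = -4
H = W*Q  [with W=-4, Q=0]  = 0

0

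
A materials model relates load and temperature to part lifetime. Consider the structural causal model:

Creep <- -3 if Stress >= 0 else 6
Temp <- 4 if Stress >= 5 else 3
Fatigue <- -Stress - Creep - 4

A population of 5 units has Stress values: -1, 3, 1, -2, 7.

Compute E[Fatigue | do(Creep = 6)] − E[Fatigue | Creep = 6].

Every unit gets Creep=6 under the intervention. Fatigue values become -9, -13, -11, -8, -17; E[Fatigue|do(Creep=6)] = -11.6.
Conditioning on Creep=6 selects the 2 unit(s) with Stress ∈ {-1, -2}. Their Fatigue values: -9, -8. Mean = -8.5.
Difference = -11.6 − (-8.5) = -3.1.

-3.1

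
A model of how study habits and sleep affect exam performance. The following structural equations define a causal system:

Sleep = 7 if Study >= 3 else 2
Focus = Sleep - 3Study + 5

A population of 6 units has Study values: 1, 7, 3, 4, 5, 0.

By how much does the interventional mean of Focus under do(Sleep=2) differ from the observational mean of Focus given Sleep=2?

do(Sleep=2) breaks Sleep's dependence on Study. With Sleep=2 fixed, Focus across the units is 4, -14, -2, -5, -8, 7, mean -3.
E[Focus|Sleep=2] averages over only the 2 units with Sleep=2 (Study = 1, 0): Focus = 4, 7, mean 5.5.
Difference = -3 − 5.5 = -8.5.

-8.5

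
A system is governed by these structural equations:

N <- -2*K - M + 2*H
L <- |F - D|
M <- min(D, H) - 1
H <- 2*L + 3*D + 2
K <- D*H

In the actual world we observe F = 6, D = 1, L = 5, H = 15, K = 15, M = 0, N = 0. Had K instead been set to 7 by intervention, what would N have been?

Under do(K=7), the mechanism K <- D*H is discarded; K is fixed at 7.
L = |F - D|  [with F=6, D=1]  = 5
H = 2*L + 3*D + 2  [with L=5, D=1]  = 15
M = min(D, H) - 1  [with D=1, H=15]  = 0
N = -2*K - M + 2*H  [with K=7, M=0, H=15]  = 16

16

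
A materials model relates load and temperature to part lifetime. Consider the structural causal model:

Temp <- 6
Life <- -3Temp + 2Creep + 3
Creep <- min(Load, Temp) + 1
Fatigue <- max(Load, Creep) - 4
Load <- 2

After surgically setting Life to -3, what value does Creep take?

do(Life=-3) replaces the equation Life <- -3Temp + 2Creep + 3 with the constant Life = -3.
Creep is not downstream of the intervention, so its value is determined by the original equations.
Creep = min(Load, Temp) + 1  [with Load=2, Temp=6]  = 3

3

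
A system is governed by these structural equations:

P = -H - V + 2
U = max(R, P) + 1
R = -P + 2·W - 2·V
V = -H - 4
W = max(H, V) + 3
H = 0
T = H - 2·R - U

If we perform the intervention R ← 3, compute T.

-13

Under do(R=3), the mechanism R = -P + 2·W - 2·V is discarded; R is fixed at 3.
V = -H - 4  [with H=0]  = -4
P = -H - V + 2  [with H=0, V=-4]  = 6
U = max(R, P) + 1  [with R=3, P=6]  = 7
T = H - 2·R - U  [with H=0, R=3, U=7]  = -13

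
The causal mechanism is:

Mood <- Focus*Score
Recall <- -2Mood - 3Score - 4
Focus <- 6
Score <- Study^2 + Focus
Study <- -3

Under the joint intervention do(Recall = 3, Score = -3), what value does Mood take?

-18

Under do(Recall = 3, Score = -3), each intervened variable's structural equation is replaced by its fixed value.
Mood = Focus*Score  [with Focus=6, Score=-3]  = -18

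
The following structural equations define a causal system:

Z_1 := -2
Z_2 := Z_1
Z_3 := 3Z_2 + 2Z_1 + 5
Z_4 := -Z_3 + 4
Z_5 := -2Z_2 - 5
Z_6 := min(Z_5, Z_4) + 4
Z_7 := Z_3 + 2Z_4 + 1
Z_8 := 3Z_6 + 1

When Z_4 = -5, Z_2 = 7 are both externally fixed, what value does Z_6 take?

The joint intervention fixes Z_4 = -5, Z_2 = 7, removing each variable's own equation.
Z_5 = -2Z_2 - 5  [with Z_2=7]  = -19
Z_6 = min(Z_5, Z_4) + 4  [with Z_5=-19, Z_4=-5]  = -15

-15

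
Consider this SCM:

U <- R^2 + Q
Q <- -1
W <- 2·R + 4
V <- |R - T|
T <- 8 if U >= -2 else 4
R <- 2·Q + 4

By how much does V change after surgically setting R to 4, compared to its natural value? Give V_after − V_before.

-2

do(R=4) replaces the equation R <- 2·Q + 4 with the constant R = 4.
U = R^2 + Q  [with R=4, Q=-1]  = 15
T = 8 if U >= -2 else 4  [with U=15]  = 8
V = |R - T|  [with R=4, T=8]  = 4
Without intervention: R = 2·Q + 4  [with Q=-1]  = 2; U = R^2 + Q  [with R=2, Q=-1]  = 3; T = 8 if U >= -2 else 4  [with U=3]  = 8; V = |R - T|  [with R=2, T=8]  = 6.
Change = 4 − 6 = -2.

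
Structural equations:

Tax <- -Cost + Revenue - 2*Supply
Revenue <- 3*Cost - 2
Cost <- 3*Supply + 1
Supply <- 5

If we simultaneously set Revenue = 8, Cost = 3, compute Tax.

-5

The joint intervention fixes Revenue = 8, Cost = 3, removing each variable's own equation.
Tax = -Cost + Revenue - 2*Supply  [with Cost=3, Revenue=8, Supply=5]  = -5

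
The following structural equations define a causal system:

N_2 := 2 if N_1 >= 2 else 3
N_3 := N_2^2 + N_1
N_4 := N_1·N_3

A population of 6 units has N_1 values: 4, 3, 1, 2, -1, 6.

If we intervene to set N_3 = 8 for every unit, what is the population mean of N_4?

20

Under do(N_3=8), N_3's equation is replaced by N_3=8 for every unit. Per-unit N_4: 32, 24, 8, 16, -8, 48. Mean = 20.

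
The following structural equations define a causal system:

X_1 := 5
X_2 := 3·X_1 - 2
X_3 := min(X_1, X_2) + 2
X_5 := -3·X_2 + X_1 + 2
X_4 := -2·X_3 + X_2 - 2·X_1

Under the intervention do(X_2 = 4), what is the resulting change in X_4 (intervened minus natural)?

Under do(X_2=4), the mechanism X_2 := 3·X_1 - 2 is discarded; X_2 is fixed at 4.
X_3 = min(X_1, X_2) + 2  [with X_1=5, X_2=4]  = 6
X_4 = -2·X_3 + X_2 - 2·X_1  [with X_3=6, X_2=4, X_1=5]  = -18
Without intervention: X_2 = 3·X_1 - 2  [with X_1=5]  = 13; X_3 = min(X_1, X_2) + 2  [with X_1=5, X_2=13]  = 7; X_4 = -2·X_3 + X_2 - 2·X_1  [with X_3=7, X_2=13, X_1=5]  = -11.
Change = -18 − (-11) = -7.

-7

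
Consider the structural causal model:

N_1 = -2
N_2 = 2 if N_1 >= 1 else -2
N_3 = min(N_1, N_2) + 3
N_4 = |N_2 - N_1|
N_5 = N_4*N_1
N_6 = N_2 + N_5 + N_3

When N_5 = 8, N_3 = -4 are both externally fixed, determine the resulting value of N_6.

The joint intervention fixes N_5 = 8, N_3 = -4, removing each variable's own equation.
N_2 = 2 if N_1 >= 1 else -2  [with N_1=-2]  = -2
N_6 = N_2 + N_5 + N_3  [with N_2=-2, N_5=8, N_3=-4]  = 2

2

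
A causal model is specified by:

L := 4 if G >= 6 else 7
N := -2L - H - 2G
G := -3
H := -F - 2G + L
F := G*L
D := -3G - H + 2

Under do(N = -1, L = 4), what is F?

The joint intervention fixes N = -1, L = 4, removing each variable's own equation.
F = G*L  [with G=-3, L=4]  = -12

-12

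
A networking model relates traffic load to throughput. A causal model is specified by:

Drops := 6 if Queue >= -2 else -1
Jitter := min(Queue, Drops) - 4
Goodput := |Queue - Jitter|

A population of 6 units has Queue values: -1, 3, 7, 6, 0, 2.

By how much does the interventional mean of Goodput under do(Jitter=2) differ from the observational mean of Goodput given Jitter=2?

Under do(Jitter=2), Jitter's equation is replaced by Jitter=2 for every unit. Per-unit Goodput: 3, 1, 5, 4, 2, 0. Mean = 2.5.
E[Goodput|Jitter=2] averages over only the 2 units with Jitter=2 (Queue = 7, 6): Goodput = 5, 4, mean 4.5.
Difference = 2.5 − 4.5 = -2.

-2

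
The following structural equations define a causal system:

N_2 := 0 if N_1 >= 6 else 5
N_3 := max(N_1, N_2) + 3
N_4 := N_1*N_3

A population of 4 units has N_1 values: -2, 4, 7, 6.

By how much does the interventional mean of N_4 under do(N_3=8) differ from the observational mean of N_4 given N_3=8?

22

Every unit gets N_3=8 under the intervention. N_4 values become -16, 32, 56, 48; E[N_4|do(N_3=8)] = 30.
Observing N_3=8 restricts to units where N_3's equation naturally yields 8: N_1 ∈ {-2, 4}. In that subpopulation N_4 = -16, 32, mean 8.
Difference = 30 − 8 = 22.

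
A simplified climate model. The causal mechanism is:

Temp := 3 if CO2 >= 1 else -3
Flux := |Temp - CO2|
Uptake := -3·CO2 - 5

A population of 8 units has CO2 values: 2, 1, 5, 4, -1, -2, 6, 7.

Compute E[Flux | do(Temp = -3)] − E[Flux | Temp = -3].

4.25

Under do(Temp=-3), Temp's equation is replaced by Temp=-3 for every unit. Per-unit Flux: 5, 4, 8, 7, 2, 1, 9, 10. Mean = 5.75.
Conditioning on Temp=-3 selects the 2 unit(s) with CO2 ∈ {-1, -2}. Their Flux values: 2, 1. Mean = 1.5.
Difference = 5.75 − 1.5 = 4.25.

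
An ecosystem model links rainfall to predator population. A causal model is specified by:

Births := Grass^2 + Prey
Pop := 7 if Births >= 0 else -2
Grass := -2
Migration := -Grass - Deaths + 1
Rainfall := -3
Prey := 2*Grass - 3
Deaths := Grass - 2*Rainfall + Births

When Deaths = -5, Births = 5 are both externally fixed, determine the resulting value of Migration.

Setting Deaths = -5, Births = 5 by intervention discards those variables' equations.
Migration = -Grass - Deaths + 1  [with Grass=-2, Deaths=-5]  = 8

8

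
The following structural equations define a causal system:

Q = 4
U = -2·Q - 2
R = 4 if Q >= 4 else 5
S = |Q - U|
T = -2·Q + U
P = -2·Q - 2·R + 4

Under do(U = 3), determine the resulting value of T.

-5

do(U=3) replaces the equation U = -2·Q - 2 with the constant U = 3.
T = -2·Q + U  [with Q=4, U=3]  = -5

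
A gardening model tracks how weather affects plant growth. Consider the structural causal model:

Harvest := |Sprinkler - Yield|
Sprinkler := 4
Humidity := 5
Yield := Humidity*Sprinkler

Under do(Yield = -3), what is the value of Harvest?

The intervention breaks the incoming arrows to Yield: Yield := Humidity*Sprinkler no longer applies, and Yield = -3.
Harvest = |Sprinkler - Yield|  [with Sprinkler=4, Yield=-3]  = 7

7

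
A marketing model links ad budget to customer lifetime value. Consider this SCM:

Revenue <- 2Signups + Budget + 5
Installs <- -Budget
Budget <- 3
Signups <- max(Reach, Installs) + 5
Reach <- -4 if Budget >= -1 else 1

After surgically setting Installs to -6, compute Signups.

The intervention breaks the incoming arrows to Installs: Installs <- -Budget no longer applies, and Installs = -6.
Reach = -4 if Budget >= -1 else 1  [with Budget=3]  = -4
Signups = max(Reach, Installs) + 5  [with Reach=-4, Installs=-6]  = 1

1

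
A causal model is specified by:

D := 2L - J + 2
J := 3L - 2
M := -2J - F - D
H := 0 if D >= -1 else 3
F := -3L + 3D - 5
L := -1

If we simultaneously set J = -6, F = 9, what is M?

-3

Setting J = -6, F = 9 by intervention discards those variables' equations.
D = 2L - J + 2  [with L=-1, J=-6]  = 6
M = -2J - F - D  [with J=-6, F=9, D=6]  = -3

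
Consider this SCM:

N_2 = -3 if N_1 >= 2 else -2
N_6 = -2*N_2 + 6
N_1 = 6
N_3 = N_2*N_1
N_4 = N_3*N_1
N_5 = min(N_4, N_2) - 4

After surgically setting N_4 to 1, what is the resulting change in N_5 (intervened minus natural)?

105

Intervening sets N_4 = 1 and removes its equation (N_4 = N_3*N_1).
N_2 = -3 if N_1 >= 2 else -2  [with N_1=6]  = -3
N_5 = min(N_4, N_2) - 4  [with N_4=1, N_2=-3]  = -7
Without intervention: N_2 = -3 if N_1 >= 2 else -2  [with N_1=6]  = -3; N_3 = N_2*N_1  [with N_2=-3, N_1=6]  = -18; N_4 = N_3*N_1  [with N_3=-18, N_1=6]  = -108; N_5 = min(N_4, N_2) - 4  [with N_4=-108, N_2=-3]  = -112.
Change = -7 − (-112) = 105.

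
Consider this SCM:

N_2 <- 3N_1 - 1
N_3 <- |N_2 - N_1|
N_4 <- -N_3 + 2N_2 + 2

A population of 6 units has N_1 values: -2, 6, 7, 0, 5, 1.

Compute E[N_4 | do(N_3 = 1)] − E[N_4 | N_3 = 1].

14

Every unit gets N_3=1 under the intervention. N_4 values become -13, 35, 41, -1, 29, 5; E[N_4|do(N_3=1)] = 16.
Conditioning on N_3=1 selects the 2 unit(s) with N_1 ∈ {0, 1}. Their N_4 values: -1, 5. Mean = 2.
Difference = 16 − 2 = 14.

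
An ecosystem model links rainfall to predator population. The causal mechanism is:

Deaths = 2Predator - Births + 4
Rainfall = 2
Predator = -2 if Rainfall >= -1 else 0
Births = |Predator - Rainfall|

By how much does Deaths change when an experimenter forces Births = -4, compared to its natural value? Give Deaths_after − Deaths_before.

The intervention breaks the incoming arrows to Births: Births = |Predator - Rainfall| no longer applies, and Births = -4.
Predator = -2 if Rainfall >= -1 else 0  [with Rainfall=2]  = -2
Deaths = 2Predator - Births + 4  [with Predator=-2, Births=-4]  = 4
Without intervention: Predator = -2 if Rainfall >= -1 else 0  [with Rainfall=2]  = -2; Births = |Predator - Rainfall|  [with Predator=-2, Rainfall=2]  = 4; Deaths = 2Predator - Births + 4  [with Predator=-2, Births=4]  = -4.
Change = 4 − (-4) = 8.

8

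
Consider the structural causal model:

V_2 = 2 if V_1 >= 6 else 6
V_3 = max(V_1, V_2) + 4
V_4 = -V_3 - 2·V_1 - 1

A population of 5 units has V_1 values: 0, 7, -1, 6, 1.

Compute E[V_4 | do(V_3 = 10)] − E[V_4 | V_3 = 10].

Under do(V_3=10), V_3's equation is replaced by V_3=10 for every unit. Per-unit V_4: -11, -25, -9, -23, -13. Mean = -16.2.
Observing V_3=10 restricts to units where V_3's equation naturally yields 10: V_1 ∈ {0, -1, 6, 1}. In that subpopulation V_4 = -11, -9, -23, -13, mean -14.
Difference = -16.2 − (-14) = -2.2.

-2.2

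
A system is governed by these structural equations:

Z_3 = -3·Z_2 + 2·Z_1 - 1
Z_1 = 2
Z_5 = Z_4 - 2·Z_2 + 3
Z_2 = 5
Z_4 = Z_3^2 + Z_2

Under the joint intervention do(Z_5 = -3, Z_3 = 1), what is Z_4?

6

Under do(Z_5 = -3, Z_3 = 1), each intervened variable's structural equation is replaced by its fixed value.
Z_4 = Z_3^2 + Z_2  [with Z_3=1, Z_2=5]  = 6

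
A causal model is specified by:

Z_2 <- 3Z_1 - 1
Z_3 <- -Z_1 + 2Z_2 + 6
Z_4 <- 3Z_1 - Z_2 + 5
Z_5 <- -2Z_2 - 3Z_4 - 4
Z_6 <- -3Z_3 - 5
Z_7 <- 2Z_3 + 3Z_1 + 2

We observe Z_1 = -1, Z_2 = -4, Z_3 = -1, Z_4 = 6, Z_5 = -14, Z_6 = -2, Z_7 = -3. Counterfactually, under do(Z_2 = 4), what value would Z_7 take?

Under do(Z_2=4), the mechanism Z_2 <- 3Z_1 - 1 is discarded; Z_2 is fixed at 4.
Z_3 = -Z_1 + 2Z_2 + 6  [with Z_1=-1, Z_2=4]  = 15
Z_7 = 2Z_3 + 3Z_1 + 2  [with Z_3=15, Z_1=-1]  = 29

29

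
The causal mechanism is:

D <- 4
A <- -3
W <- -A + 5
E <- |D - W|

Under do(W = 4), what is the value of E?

0

The intervention breaks the incoming arrows to W: W <- -A + 5 no longer applies, and W = 4.
E = |D - W|  [with D=4, W=4]  = 0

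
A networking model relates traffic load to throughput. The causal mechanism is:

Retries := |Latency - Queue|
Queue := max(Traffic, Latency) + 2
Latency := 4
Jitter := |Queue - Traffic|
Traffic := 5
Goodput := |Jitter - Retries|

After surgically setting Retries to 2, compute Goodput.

0

Under do(Retries=2), the mechanism Retries := |Latency - Queue| is discarded; Retries is fixed at 2.
Queue = max(Traffic, Latency) + 2  [with Traffic=5, Latency=4]  = 7
Jitter = |Queue - Traffic|  [with Queue=7, Traffic=5]  = 2
Goodput = |Jitter - Retries|  [with Jitter=2, Retries=2]  = 0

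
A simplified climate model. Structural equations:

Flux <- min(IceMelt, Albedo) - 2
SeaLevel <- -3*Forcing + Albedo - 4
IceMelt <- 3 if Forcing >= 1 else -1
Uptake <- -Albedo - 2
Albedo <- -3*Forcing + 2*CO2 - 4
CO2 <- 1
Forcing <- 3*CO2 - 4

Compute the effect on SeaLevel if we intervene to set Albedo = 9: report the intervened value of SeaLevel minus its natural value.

8

Intervening sets Albedo = 9 and removes its equation (Albedo <- -3*Forcing + 2*CO2 - 4).
Forcing = 3*CO2 - 4  [with CO2=1]  = -1
SeaLevel = -3*Forcing + Albedo - 4  [with Forcing=-1, Albedo=9]  = 8
Without intervention: Forcing = 3*CO2 - 4  [with CO2=1]  = -1; Albedo = -3*Forcing + 2*CO2 - 4  [with Forcing=-1, CO2=1]  = 1; SeaLevel = -3*Forcing + Albedo - 4  [with Forcing=-1, Albedo=1]  = 0.
Change = 8 − 0 = 8.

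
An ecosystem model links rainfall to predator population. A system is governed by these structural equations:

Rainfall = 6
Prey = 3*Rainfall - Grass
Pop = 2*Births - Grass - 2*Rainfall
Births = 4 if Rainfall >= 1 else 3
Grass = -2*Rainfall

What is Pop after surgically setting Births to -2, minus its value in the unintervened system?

-12

Intervening sets Births = -2 and removes its equation (Births = 4 if Rainfall >= 1 else 3).
Grass = -2*Rainfall  [with Rainfall=6]  = -12
Pop = 2*Births - Grass - 2*Rainfall  [with Births=-2, Grass=-12, Rainfall=6]  = -4
Without intervention: Grass = -2*Rainfall  [with Rainfall=6]  = -12; Births = 4 if Rainfall >= 1 else 3  [with Rainfall=6]  = 4; Pop = 2*Births - Grass - 2*Rainfall  [with Births=4, Grass=-12, Rainfall=6]  = 8.
Change = -4 − 8 = -12.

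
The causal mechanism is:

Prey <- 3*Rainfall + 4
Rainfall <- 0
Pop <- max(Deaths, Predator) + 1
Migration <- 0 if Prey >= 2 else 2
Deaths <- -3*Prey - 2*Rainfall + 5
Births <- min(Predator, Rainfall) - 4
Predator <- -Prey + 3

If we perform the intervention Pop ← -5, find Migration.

Intervening sets Pop = -5 and removes its equation (Pop <- max(Deaths, Predator) + 1).
Since Migration is not a descendant of the intervened variable, it is unaffected.
Prey = 3*Rainfall + 4  [with Rainfall=0]  = 4
Migration = 0 if Prey >= 2 else 2  [with Prey=4]  = 0

0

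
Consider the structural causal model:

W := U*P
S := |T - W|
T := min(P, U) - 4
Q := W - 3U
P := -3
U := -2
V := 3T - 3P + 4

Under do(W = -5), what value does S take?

2

The intervention breaks the incoming arrows to W: W := U*P no longer applies, and W = -5.
T = min(P, U) - 4  [with P=-3, U=-2]  = -7
S = |T - W|  [with T=-7, W=-5]  = 2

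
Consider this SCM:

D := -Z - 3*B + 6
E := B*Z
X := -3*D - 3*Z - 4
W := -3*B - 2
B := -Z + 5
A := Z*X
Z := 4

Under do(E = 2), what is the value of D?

do(E=2) replaces the equation E := B*Z with the constant E = 2.
D is not downstream of the intervention, so its value is determined by the original equations.
B = -Z + 5  [with Z=4]  = 1
D = -Z - 3*B + 6  [with Z=4, B=1]  = -1

-1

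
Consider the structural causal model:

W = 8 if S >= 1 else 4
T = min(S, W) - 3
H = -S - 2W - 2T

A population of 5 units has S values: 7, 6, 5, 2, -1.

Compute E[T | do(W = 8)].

0.8

The intervention sets W=8 in all 5 units regardless of S. Recomputing T per unit gives 4, 3, 2, -1, -4; average 0.8.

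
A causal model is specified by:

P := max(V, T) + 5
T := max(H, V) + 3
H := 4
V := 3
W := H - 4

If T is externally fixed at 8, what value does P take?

Intervening sets T = 8 and removes its equation (T := max(H, V) + 3).
P = max(V, T) + 5  [with V=3, T=8]  = 13

13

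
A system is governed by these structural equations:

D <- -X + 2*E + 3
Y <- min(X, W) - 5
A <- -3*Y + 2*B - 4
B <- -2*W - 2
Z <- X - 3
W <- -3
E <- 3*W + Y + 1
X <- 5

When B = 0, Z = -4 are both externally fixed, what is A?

20

Under do(B = 0, Z = -4), each intervened variable's structural equation is replaced by its fixed value.
Y = min(X, W) - 5  [with X=5, W=-3]  = -8
A = -3*Y + 2*B - 4  [with Y=-8, B=0]  = 20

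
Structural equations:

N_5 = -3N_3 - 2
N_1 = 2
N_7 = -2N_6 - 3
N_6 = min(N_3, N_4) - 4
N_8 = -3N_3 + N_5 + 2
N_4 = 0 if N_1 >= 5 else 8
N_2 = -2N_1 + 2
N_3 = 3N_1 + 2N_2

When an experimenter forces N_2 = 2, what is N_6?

4

Under do(N_2=2), the mechanism N_2 = -2N_1 + 2 is discarded; N_2 is fixed at 2.
N_3 = 3N_1 + 2N_2  [with N_1=2, N_2=2]  = 10
N_4 = 0 if N_1 >= 5 else 8  [with N_1=2]  = 8
N_6 = min(N_3, N_4) - 4  [with N_3=10, N_4=8]  = 4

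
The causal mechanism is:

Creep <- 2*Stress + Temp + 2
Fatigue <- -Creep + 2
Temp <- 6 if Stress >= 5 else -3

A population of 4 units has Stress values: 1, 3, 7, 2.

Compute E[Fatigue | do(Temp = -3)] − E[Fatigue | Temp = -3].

-2.5

do(Temp=-3) breaks Temp's dependence on Stress. With Temp=-3 fixed, Fatigue across the units is 1, -3, -11, -1, mean -3.5.
Observing Temp=-3 restricts to units where Temp's equation naturally yields -3: Stress ∈ {1, 3, 2}. In that subpopulation Fatigue = 1, -3, -1, mean -1.
Difference = -3.5 − (-1) = -2.5.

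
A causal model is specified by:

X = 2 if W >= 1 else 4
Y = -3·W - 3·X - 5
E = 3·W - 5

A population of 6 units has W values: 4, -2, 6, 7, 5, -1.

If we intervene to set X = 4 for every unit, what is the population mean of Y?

do(X=4) breaks X's dependence on W. With X=4 fixed, Y across the units is -29, -11, -35, -38, -32, -14, mean -26.5.

-26.5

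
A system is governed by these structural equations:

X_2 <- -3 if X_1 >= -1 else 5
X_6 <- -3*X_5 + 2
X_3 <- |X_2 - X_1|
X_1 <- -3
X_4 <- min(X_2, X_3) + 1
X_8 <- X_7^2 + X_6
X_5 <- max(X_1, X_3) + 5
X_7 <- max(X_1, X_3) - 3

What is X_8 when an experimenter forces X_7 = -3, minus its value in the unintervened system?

do(X_7=-3) replaces the equation X_7 <- max(X_1, X_3) - 3 with the constant X_7 = -3.
X_2 = -3 if X_1 >= -1 else 5  [with X_1=-3]  = 5
X_3 = |X_2 - X_1|  [with X_2=5, X_1=-3]  = 8
X_5 = max(X_1, X_3) + 5  [with X_1=-3, X_3=8]  = 13
X_6 = -3*X_5 + 2  [with X_5=13]  = -37
X_8 = X_7^2 + X_6  [with X_7=-3, X_6=-37]  = -28
Without intervention: X_2 = -3 if X_1 >= -1 else 5  [with X_1=-3]  = 5; X_3 = |X_2 - X_1|  [with X_2=5, X_1=-3]  = 8; X_5 = max(X_1, X_3) + 5  [with X_1=-3, X_3=8]  = 13; X_6 = -3*X_5 + 2  [with X_5=13]  = -37; X_7 = max(X_1, X_3) - 3  [with X_1=-3, X_3=8]  = 5; X_8 = X_7^2 + X_6  [with X_7=5, X_6=-37]  = -12.
Change = -28 − (-12) = -16.

-16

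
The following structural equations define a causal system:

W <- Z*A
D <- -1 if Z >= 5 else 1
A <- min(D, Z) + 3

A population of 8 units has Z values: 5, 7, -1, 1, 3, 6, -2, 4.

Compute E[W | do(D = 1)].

The intervention sets D=1 in all 8 units regardless of Z. Recomputing W per unit gives 20, 28, -2, 4, 12, 24, -2, 16; average 12.5.

12.5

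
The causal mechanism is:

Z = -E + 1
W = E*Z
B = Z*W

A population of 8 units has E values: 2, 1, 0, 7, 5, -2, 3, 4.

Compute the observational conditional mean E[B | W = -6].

Observing W=-6 restricts to units where W's equation naturally yields -6: E ∈ {-2, 3}. In that subpopulation B = -18, 12, mean -3.

-3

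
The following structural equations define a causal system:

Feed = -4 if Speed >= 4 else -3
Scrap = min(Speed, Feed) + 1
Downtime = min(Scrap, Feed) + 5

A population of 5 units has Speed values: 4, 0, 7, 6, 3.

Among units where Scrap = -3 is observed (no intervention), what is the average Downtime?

Conditioning on Scrap=-3 selects the 3 unit(s) with Speed ∈ {4, 7, 6}. Their Downtime values: 1, 1, 1. Mean = 1.

1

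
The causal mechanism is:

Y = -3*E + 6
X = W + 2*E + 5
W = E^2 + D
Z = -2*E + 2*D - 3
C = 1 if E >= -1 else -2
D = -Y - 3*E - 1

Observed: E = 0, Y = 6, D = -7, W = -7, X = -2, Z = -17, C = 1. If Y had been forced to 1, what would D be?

-2

The intervention breaks the incoming arrows to Y: Y = -3*E + 6 no longer applies, and Y = 1.
D = -Y - 3*E - 1  [with Y=1, E=0]  = -2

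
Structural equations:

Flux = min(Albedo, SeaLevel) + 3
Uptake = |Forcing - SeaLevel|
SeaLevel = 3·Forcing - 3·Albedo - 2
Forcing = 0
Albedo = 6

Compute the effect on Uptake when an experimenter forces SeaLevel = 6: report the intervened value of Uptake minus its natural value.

-14

do(SeaLevel=6) replaces the equation SeaLevel = 3·Forcing - 3·Albedo - 2 with the constant SeaLevel = 6.
Uptake = |Forcing - SeaLevel|  [with Forcing=0, SeaLevel=6]  = 6
Without intervention: SeaLevel = 3·Forcing - 3·Albedo - 2  [with Forcing=0, Albedo=6]  = -20; Uptake = |Forcing - SeaLevel|  [with Forcing=0, SeaLevel=-20]  = 20.
Change = 6 − 20 = -14.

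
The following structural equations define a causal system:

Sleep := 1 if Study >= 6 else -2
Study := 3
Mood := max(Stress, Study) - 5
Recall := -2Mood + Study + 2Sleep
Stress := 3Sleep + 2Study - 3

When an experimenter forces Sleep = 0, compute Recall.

do(Sleep=0) replaces the equation Sleep := 1 if Study >= 6 else -2 with the constant Sleep = 0.
Stress = 3Sleep + 2Study - 3  [with Sleep=0, Study=3]  = 3
Mood = max(Stress, Study) - 5  [with Stress=3, Study=3]  = -2
Recall = -2Mood + Study + 2Sleep  [with Mood=-2, Study=3, Sleep=0]  = 7

7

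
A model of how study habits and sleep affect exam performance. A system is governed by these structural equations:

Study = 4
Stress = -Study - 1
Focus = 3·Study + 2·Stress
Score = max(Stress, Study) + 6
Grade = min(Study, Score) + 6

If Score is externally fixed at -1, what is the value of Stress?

-5

The intervention breaks the incoming arrows to Score: Score = max(Stress, Study) + 6 no longer applies, and Score = -1.
Since Stress is not a descendant of the intervened variable, it is unaffected.
Stress = -Study - 1  [with Study=4]  = -5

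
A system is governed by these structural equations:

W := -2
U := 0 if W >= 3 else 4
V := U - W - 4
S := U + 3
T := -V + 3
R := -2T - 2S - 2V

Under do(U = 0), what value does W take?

Under do(U=0), the mechanism U := 0 if W >= 3 else 4 is discarded; U is fixed at 0.
W is not downstream of the intervention, so its value is determined by the original equations.

-2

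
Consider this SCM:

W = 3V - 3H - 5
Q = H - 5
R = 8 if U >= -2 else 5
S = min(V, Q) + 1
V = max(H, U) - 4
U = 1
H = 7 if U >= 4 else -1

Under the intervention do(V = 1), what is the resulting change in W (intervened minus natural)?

do(V=1) replaces the equation V = max(H, U) - 4 with the constant V = 1.
H = 7 if U >= 4 else -1  [with U=1]  = -1
W = 3V - 3H - 5  [with V=1, H=-1]  = 1
Without intervention: H = 7 if U >= 4 else -1  [with U=1]  = -1; V = max(H, U) - 4  [with H=-1, U=1]  = -3; W = 3V - 3H - 5  [with V=-3, H=-1]  = -11.
Change = 1 − (-11) = 12.

12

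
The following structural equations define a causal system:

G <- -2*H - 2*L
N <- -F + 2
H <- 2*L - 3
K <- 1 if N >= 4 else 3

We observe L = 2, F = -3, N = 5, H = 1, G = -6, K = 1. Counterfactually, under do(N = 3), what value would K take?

The intervention breaks the incoming arrows to N: N <- -F + 2 no longer applies, and N = 3.
K = 1 if N >= 4 else 3  [with N=3]  = 3

3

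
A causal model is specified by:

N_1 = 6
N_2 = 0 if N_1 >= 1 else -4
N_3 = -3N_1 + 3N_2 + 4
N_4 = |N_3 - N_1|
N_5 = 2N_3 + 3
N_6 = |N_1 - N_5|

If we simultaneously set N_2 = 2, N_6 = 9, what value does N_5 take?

Setting N_2 = 2, N_6 = 9 by intervention discards those variables' equations.
N_3 = -3N_1 + 3N_2 + 4  [with N_1=6, N_2=2]  = -8
N_5 = 2N_3 + 3  [with N_3=-8]  = -13

-13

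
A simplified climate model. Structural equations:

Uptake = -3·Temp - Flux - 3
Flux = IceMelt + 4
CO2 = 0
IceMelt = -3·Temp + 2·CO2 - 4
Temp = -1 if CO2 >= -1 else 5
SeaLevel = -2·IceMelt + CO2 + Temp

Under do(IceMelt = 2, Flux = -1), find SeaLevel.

The joint intervention fixes IceMelt = 2, Flux = -1, removing each variable's own equation.
Temp = -1 if CO2 >= -1 else 5  [with CO2=0]  = -1
SeaLevel = -2·IceMelt + CO2 + Temp  [with IceMelt=2, CO2=0, Temp=-1]  = -5

-5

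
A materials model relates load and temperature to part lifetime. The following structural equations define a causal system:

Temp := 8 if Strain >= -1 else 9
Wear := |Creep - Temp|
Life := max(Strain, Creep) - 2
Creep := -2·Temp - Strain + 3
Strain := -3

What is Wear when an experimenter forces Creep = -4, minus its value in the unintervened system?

The intervention breaks the incoming arrows to Creep: Creep := -2·Temp - Strain + 3 no longer applies, and Creep = -4.
Temp = 8 if Strain >= -1 else 9  [with Strain=-3]  = 9
Wear = |Creep - Temp|  [with Creep=-4, Temp=9]  = 13
Without intervention: Temp = 8 if Strain >= -1 else 9  [with Strain=-3]  = 9; Creep = -2·Temp - Strain + 3  [with Temp=9, Strain=-3]  = -12; Wear = |Creep - Temp|  [with Creep=-12, Temp=9]  = 21.
Change = 13 − 21 = -8.

-8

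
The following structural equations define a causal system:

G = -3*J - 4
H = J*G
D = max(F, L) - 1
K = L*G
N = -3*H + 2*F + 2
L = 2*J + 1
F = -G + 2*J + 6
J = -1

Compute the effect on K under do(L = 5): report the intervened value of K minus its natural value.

-6

The intervention breaks the incoming arrows to L: L = 2*J + 1 no longer applies, and L = 5.
G = -3*J - 4  [with J=-1]  = -1
K = L*G  [with L=5, G=-1]  = -5
Without intervention: G = -3*J - 4  [with J=-1]  = -1; L = 2*J + 1  [with J=-1]  = -1; K = L*G  [with L=-1, G=-1]  = 1.
Change = -5 − 1 = -6.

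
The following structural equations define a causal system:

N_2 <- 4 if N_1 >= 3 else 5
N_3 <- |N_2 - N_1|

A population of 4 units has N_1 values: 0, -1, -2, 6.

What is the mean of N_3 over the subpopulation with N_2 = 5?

Conditioning on N_2=5 selects the 3 unit(s) with N_1 ∈ {0, -1, -2}. Their N_3 values: 5, 6, 7. Mean = 6.

6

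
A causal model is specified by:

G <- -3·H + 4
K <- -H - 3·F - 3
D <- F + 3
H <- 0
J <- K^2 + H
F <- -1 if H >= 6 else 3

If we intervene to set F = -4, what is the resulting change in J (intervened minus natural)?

Under do(F=-4), the mechanism F <- -1 if H >= 6 else 3 is discarded; F is fixed at -4.
K = -H - 3·F - 3  [with H=0, F=-4]  = 9
J = K^2 + H  [with K=9, H=0]  = 81
Without intervention: F = -1 if H >= 6 else 3  [with H=0]  = 3; K = -H - 3·F - 3  [with H=0, F=3]  = -12; J = K^2 + H  [with K=-12, H=0]  = 144.
Change = 81 − 144 = -63.

-63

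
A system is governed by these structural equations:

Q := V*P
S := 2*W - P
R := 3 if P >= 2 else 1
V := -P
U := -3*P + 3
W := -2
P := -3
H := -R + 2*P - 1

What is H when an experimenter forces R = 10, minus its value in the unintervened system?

The intervention breaks the incoming arrows to R: R := 3 if P >= 2 else 1 no longer applies, and R = 10.
H = -R + 2*P - 1  [with R=10, P=-3]  = -17
Without intervention: R = 3 if P >= 2 else 1  [with P=-3]  = 1; H = -R + 2*P - 1  [with R=1, P=-3]  = -8.
Change = -17 − (-8) = -9.

-9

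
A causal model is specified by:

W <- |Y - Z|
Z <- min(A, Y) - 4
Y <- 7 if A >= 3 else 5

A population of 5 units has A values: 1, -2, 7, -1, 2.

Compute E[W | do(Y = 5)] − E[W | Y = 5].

-1

do(Y=5) breaks Y's dependence on A. With Y=5 fixed, W across the units is 8, 11, 4, 10, 7, mean 8.
Conditioning on Y=5 selects the 4 unit(s) with A ∈ {1, -2, -1, 2}. Their W values: 8, 11, 10, 7. Mean = 9.
Difference = 8 − 9 = -1.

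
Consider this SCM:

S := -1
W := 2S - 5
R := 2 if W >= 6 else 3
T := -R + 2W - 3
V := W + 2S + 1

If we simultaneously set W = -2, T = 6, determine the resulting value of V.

-3

Setting W = -2, T = 6 by intervention discards those variables' equations.
V = W + 2S + 1  [with W=-2, S=-1]  = -3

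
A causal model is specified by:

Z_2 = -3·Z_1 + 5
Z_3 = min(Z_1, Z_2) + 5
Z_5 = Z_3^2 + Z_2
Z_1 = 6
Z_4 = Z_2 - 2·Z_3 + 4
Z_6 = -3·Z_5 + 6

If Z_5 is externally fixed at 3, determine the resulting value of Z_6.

The intervention breaks the incoming arrows to Z_5: Z_5 = Z_3^2 + Z_2 no longer applies, and Z_5 = 3.
Z_6 = -3·Z_5 + 6  [with Z_5=3]  = -3

-3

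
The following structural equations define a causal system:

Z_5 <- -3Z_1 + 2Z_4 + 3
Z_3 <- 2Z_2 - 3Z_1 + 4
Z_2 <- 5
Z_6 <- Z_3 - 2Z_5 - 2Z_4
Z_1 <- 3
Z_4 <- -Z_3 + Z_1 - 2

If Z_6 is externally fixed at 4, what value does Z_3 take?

5

do(Z_6=4) replaces the equation Z_6 <- Z_3 - 2Z_5 - 2Z_4 with the constant Z_6 = 4.
Z_3 is not downstream of the intervention, so its value is determined by the original equations.
Z_3 = 2Z_2 - 3Z_1 + 4  [with Z_2=5, Z_1=3]  = 5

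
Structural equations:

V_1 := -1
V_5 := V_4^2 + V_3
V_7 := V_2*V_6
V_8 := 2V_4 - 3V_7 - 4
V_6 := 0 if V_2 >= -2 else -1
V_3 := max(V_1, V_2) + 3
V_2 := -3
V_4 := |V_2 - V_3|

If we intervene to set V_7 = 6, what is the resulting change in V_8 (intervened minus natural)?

-9

do(V_7=6) replaces the equation V_7 := V_2*V_6 with the constant V_7 = 6.
V_3 = max(V_1, V_2) + 3  [with V_1=-1, V_2=-3]  = 2
V_4 = |V_2 - V_3|  [with V_2=-3, V_3=2]  = 5
V_8 = 2V_4 - 3V_7 - 4  [with V_4=5, V_7=6]  = -12
Without intervention: V_3 = max(V_1, V_2) + 3  [with V_1=-1, V_2=-3]  = 2; V_4 = |V_2 - V_3|  [with V_2=-3, V_3=2]  = 5; V_6 = 0 if V_2 >= -2 else -1  [with V_2=-3]  = -1; V_7 = V_2*V_6  [with V_2=-3, V_6=-1]  = 3; V_8 = 2V_4 - 3V_7 - 4  [with V_4=5, V_7=3]  = -3.
Change = -12 − (-3) = -9.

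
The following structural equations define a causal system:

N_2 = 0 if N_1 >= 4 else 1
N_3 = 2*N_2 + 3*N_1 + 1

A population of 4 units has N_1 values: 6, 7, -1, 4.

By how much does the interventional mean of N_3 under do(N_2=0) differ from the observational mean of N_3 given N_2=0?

-5

The intervention sets N_2=0 in all 4 units regardless of N_1. Recomputing N_3 per unit gives 19, 22, -2, 13; average 13.
Observing N_2=0 restricts to units where N_2's equation naturally yields 0: N_1 ∈ {6, 7, 4}. In that subpopulation N_3 = 19, 22, 13, mean 18.
Difference = 13 − 18 = -5.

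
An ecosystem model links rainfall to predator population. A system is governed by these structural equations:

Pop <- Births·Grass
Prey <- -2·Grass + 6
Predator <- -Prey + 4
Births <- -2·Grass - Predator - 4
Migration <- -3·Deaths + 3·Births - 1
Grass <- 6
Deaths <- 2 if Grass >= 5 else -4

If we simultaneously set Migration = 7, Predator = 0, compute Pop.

-96

Under do(Migration = 7, Predator = 0), each intervened variable's structural equation is replaced by its fixed value.
Births = -2·Grass - Predator - 4  [with Grass=6, Predator=0]  = -16
Pop = Births·Grass  [with Births=-16, Grass=6]  = -96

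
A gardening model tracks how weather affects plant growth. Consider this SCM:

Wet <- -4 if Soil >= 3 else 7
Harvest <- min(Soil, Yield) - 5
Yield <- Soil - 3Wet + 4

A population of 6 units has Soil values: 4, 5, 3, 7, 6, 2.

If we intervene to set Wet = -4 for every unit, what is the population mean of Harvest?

-0.5

The intervention sets Wet=-4 in all 6 units regardless of Soil. Recomputing Harvest per unit gives -1, 0, -2, 2, 1, -3; average -0.5.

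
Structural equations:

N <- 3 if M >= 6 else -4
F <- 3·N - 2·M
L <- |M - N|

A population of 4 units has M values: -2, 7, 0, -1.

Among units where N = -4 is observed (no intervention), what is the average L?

3

Observing N=-4 restricts to units where N's equation naturally yields -4: M ∈ {-2, 0, -1}. In that subpopulation L = 2, 4, 3, mean 3.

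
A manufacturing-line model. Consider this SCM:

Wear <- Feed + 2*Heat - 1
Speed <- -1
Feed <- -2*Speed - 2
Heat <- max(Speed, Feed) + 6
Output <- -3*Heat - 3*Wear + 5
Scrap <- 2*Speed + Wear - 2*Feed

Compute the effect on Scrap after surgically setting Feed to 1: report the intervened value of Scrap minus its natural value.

do(Feed=1) replaces the equation Feed <- -2*Speed - 2 with the constant Feed = 1.
Heat = max(Speed, Feed) + 6  [with Speed=-1, Feed=1]  = 7
Wear = Feed + 2*Heat - 1  [with Feed=1, Heat=7]  = 14
Scrap = 2*Speed + Wear - 2*Feed  [with Speed=-1, Wear=14, Feed=1]  = 10
Without intervention: Feed = -2*Speed - 2  [with Speed=-1]  = 0; Heat = max(Speed, Feed) + 6  [with Speed=-1, Feed=0]  = 6; Wear = Feed + 2*Heat - 1  [with Feed=0, Heat=6]  = 11; Scrap = 2*Speed + Wear - 2*Feed  [with Speed=-1, Wear=11, Feed=0]  = 9.
Change = 10 − 9 = 1.

1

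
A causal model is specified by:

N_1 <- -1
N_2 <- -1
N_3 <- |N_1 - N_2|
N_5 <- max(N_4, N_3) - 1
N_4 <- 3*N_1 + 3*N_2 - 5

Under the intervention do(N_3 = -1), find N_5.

do(N_3=-1) replaces the equation N_3 <- |N_1 - N_2| with the constant N_3 = -1.
N_4 = 3*N_1 + 3*N_2 - 5  [with N_1=-1, N_2=-1]  = -11
N_5 = max(N_4, N_3) - 1  [with N_4=-11, N_3=-1]  = -2

-2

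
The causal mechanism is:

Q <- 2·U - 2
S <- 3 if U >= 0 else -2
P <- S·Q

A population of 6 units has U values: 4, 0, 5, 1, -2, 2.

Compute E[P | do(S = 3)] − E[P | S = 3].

-4.4

do(S=3) breaks S's dependence on U. With S=3 fixed, P across the units is 18, -6, 24, 0, -18, 6, mean 4.
Observing S=3 restricts to units where S's equation naturally yields 3: U ∈ {4, 0, 5, 1, 2}. In that subpopulation P = 18, -6, 24, 0, 6, mean 8.4.
Difference = 4 − 8.4 = -4.4.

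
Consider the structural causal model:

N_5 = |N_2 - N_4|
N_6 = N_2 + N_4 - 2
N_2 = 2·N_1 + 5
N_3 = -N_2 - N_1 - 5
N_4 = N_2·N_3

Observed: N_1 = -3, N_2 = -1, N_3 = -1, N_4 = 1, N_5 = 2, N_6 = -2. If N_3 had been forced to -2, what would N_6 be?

-1

The intervention breaks the incoming arrows to N_3: N_3 = -N_2 - N_1 - 5 no longer applies, and N_3 = -2.
N_2 = 2·N_1 + 5  [with N_1=-3]  = -1
N_4 = N_2·N_3  [with N_2=-1, N_3=-2]  = 2
N_6 = N_2 + N_4 - 2  [with N_2=-1, N_4=2]  = -1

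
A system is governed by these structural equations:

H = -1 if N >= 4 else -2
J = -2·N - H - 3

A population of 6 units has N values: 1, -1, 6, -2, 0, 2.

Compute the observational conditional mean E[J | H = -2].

E[J|H=-2] averages over only the 5 units with H=-2 (N = 1, -1, -2, 0, 2): J = -3, 1, 3, -1, -5, mean -1.

-1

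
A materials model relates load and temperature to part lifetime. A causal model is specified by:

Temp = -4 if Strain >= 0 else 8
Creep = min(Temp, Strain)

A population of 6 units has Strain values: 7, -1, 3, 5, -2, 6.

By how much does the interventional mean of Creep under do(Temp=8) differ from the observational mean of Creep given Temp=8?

Every unit gets Temp=8 under the intervention. Creep values become 7, -1, 3, 5, -2, 6; E[Creep|do(Temp=8)] = 3.
Observing Temp=8 restricts to units where Temp's equation naturally yields 8: Strain ∈ {-1, -2}. In that subpopulation Creep = -1, -2, mean -1.5.
Difference = 3 − (-1.5) = 4.5.

4.5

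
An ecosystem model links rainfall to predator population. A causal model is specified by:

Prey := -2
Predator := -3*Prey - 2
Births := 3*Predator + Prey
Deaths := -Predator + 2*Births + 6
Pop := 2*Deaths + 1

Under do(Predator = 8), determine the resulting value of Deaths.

Under do(Predator=8), the mechanism Predator := -3*Prey - 2 is discarded; Predator is fixed at 8.
Births = 3*Predator + Prey  [with Predator=8, Prey=-2]  = 22
Deaths = -Predator + 2*Births + 6  [with Predator=8, Births=22]  = 42

42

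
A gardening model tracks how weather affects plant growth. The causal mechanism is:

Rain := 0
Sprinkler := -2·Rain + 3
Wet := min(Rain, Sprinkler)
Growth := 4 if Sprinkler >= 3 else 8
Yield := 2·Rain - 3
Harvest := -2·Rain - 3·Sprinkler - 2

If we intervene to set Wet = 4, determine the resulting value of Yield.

-3

do(Wet=4) replaces the equation Wet := min(Rain, Sprinkler) with the constant Wet = 4.
Yield is not downstream of the intervention, so its value is determined by the original equations.
Yield = 2·Rain - 3  [with Rain=0]  = -3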